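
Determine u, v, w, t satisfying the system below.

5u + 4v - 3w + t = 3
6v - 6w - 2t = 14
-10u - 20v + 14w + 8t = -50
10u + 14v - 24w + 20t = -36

Forward elimination on [A|b]:
R3 <- R3 - (-2)*R1:  [   0  -12    8   10  -44 ]
R4 <- R4 - (2)*R1:  [   0    6  -18   18  -42 ]
R3 <- R3 - (-2)*R2:  [   0    0   -4    6  -16 ]
R4 <- R4 - (1)*R2:  [   0    0  -12   20  -56 ]
R4 <- R4 - (3)*R3:  [  0   0   0   2  -8 ]
Row echelon form:
[ 5  4  -3   1  |    3 ]
[ 0  6  -6  -2  |   14 ]
[ 0  0  -4   6  |  -16 ]
[ 0  0   0   2  |   -8 ]
Back-substitution:
t = (-8) / 2 = -4
w = (-16 - (6)*(-4)) / -4 = -2
v = (14 - (-6)*(-2) - (-2)*(-4)) / 6 = -1
u = (3 - (4)*(-1) - (-3)*(-2) - (1)*(-4)) / 5 = 1

(1, -1, -2, -4)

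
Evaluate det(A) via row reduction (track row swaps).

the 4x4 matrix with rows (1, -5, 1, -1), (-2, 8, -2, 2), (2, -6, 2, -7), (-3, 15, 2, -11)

det(A) = -50

Forward elimination:
R2 <- R2 - (-2)*R1:  [  0  -2   0   0 ]
R3 <- R3 - (2)*R1:  [  0   4   0  -5 ]
R4 <- R4 - (-3)*R1:  [   0    0    5  -14 ]
R3 <- R3 - (-2)*R2:  [  0   0   0  -5 ]
R3 <-> R4   (pivot in column 3 was zero)
[ 1  -5  1   -1 ]
[ 0  -2  0    0 ]
[ 0   0  5  -14 ]
[ 0   0  0   -5 ]
Upper-triangular form:
[ 1  -5  1   -1 ]
[ 0  -2  0    0 ]
[ 0   0  5  -14 ]
[ 0   0  0   -5 ]
det(A) = (-1)^1 * (1) * (-2) * (5) * (-5) = -50  (1 row swap -> sign -1)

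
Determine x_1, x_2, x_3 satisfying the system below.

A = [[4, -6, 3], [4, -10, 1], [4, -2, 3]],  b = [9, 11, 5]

(0, -1, 1)

Forward elimination on [A|b]:
R2 <- R2 - (1)*R1:  [  0  -4  -2   2 ]
R3 <- R3 - (1)*R1:  [  0   4   0  -4 ]
R3 <- R3 - (-1)*R2:  [  0   0  -2  -2 ]
Row echelon form:
[ 4  -6   3  |   9 ]
[ 0  -4  -2  |   2 ]
[ 0   0  -2  |  -2 ]
Back-substitution:
x_3 = (-2) / -2 = 1
x_2 = (2 - (-2)*(1)) / -4 = -1
x_1 = (9 - (-6)*(-1) - (3)*(1)) / 4 = 0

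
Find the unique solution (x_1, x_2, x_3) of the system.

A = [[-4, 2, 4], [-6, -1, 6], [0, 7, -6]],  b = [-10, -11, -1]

Forward elimination on [A|b]:
R2 <- R2 - (3/2)*R1:  [  0  -4   0   4 ]
R3 <- R3 - (-7/4)*R2:  [  0   0  -6   6 ]
Row echelon form:
[ -4   2   4  |  -10 ]
[  0  -4   0  |    4 ]
[  0   0  -6  |    6 ]
Back-substitution:
x_3 = (6) / -6 = -1
x_2 = (4) / -4 = -1
x_1 = (-10 - (2)*(-1) - (4)*(-1)) / -4 = 1

(1, -1, -1)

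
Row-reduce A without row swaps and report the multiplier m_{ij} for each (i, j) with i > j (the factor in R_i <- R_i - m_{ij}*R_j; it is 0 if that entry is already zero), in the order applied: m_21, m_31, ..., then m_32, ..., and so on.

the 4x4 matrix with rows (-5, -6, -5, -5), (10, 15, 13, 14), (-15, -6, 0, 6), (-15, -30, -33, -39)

Forward elimination:
R2 <- R2 - (-2)*R1:  [ 0  3  3  4 ]
R3 <- R3 - (3)*R1:  [  0  12  15  21 ]
R4 <- R4 - (3)*R1:  [   0  -12  -18  -24 ]
R3 <- R3 - (4)*R2:  [ 0  0  3  5 ]
R4 <- R4 - (-4)*R2:  [  0   0  -6  -8 ]
R4 <- R4 - (-2)*R3:  [ 0  0  0  2 ]
Multipliers (in order of application): m_{21} = -2, m_{31} = 3, m_{41} = 3, m_{32} = 4, m_{42} = -4, m_{43} = -2

multipliers: -2, 3, 3, 4, -4, -2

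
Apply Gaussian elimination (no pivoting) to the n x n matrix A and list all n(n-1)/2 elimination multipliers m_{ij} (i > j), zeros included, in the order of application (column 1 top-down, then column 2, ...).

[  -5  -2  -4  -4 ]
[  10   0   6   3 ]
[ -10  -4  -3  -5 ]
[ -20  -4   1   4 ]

Forward elimination:
R2 <- R2 - (-2)*R1:  [  0  -4  -2  -5 ]
R3 <- R3 - (2)*R1:  [ 0  0  5  3 ]
R4 <- R4 - (4)*R1:  [  0   4  17  20 ]
R3: entry in column 2 is already 0 -> m_{32} = 0 (no row operation needed)
R4 <- R4 - (-1)*R2:  [  0   0  15  15 ]
R4 <- R4 - (3)*R3:  [ 0  0  0  6 ]
Multipliers (in order of application): m_{21} = -2, m_{31} = 2, m_{41} = 4, m_{32} = 0, m_{42} = -1, m_{43} = 3

multipliers: -2, 2, 4, 0, -1, 3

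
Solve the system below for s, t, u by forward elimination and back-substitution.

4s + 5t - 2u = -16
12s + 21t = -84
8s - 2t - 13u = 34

(0, -4, -2)

Forward elimination on [A|b]:
R2 <- R2 - (3)*R1:  [   0    6    6  -36 ]
R3 <- R3 - (2)*R1:  [   0  -12   -9   66 ]
R3 <- R3 - (-2)*R2:  [  0   0   3  -6 ]
Row echelon form:
[ 4  5  -2  |  -16 ]
[ 0  6   6  |  -36 ]
[ 0  0   3  |   -6 ]
Back-substitution:
u = (-6) / 3 = -2
t = (-36 - (6)*(-2)) / 6 = -4
s = (-16 - (5)*(-4) - (-2)*(-2)) / 4 = 0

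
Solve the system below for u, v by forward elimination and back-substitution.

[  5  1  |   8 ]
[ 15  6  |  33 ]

Forward elimination on [A|b]:
R2 <- R2 - (3)*R1:  [ 0  3  9 ]
Row echelon form:
[ 5  1  |  8 ]
[ 0  3  |  9 ]
Back-substitution:
v = (9) / 3 = 3
u = (8 - (1)*(3)) / 5 = 1

(1, 3)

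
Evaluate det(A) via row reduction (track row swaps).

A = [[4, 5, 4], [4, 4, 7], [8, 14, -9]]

det(A) = 20

Forward elimination:
R2 <- R2 - (1)*R1:  [  0  -1   3 ]
R3 <- R3 - (2)*R1:  [   0    4  -17 ]
R3 <- R3 - (-4)*R2:  [  0   0  -5 ]
Upper-triangular form:
[ 4   5   4 ]
[ 0  -1   3 ]
[ 0   0  -5 ]
det(A) = (-1)^0 * (4) * (-1) * (-5) = 20  (0 row swaps -> sign +1)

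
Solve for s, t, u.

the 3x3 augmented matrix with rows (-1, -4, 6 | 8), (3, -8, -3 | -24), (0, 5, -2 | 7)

Forward elimination on [A|b]:
R2 <- R2 - (-3)*R1:  [   0  -20   15    0 ]
R3 <- R3 - (-1/4)*R2:  [   0    0  7/4    7 ]
Row echelon form:
[ -1   -4    6  |  8 ]
[  0  -20   15  |  0 ]
[  0    0  7/4  |  7 ]
Back-substitution:
u = (7) / (7/4) = 4
t = (0 - (15)*(4)) / -20 = 3
s = (8 - (-4)*(3) - (6)*(4)) / -1 = 4

(4, 3, 4)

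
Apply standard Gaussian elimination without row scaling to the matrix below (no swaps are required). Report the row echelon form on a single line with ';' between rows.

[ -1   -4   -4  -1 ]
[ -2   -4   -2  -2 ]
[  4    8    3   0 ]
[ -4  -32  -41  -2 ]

REF = [-1 -4 -4 -1; 0 4 6 0; 0 0 -1 -4; 0 0 0 6]

Forward elimination:
R2 <- R2 - (2)*R1:  [ 0  4  6  0 ]
R3 <- R3 - (-4)*R1:  [   0   -8  -13   -4 ]
R4 <- R4 - (4)*R1:  [   0  -16  -25    2 ]
R3 <- R3 - (-2)*R2:  [  0   0  -1  -4 ]
R4 <- R4 - (-4)*R2:  [  0   0  -1   2 ]
R4 <- R4 - (1)*R3:  [ 0  0  0  6 ]
Row echelon form:
[ -1  -4  -4  -1 ]
[  0   4   6   0 ]
[  0   0  -1  -4 ]
[  0   0   0   6 ]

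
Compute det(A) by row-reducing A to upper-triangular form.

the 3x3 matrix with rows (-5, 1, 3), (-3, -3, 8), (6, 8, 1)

det(A) = 368

Forward elimination:
R2 <- R2 - (3/5)*R1:  [     0  -18/5   31/5 ]
R3 <- R3 - (-6/5)*R1:  [    0  46/5  23/5 ]
R3 <- R3 - (-23/9)*R2:  [     0      0  184/9 ]
Upper-triangular form:
[ -5      1      3 ]
[  0  -18/5   31/5 ]
[  0      0  184/9 ]
det(A) = (-1)^0 * (-5) * (-18/5) * (184/9) = 368  (0 row swaps -> sign +1)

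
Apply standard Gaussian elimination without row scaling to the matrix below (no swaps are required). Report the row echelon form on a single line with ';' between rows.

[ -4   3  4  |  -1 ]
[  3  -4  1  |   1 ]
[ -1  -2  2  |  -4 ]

REF = [-4 3 4 -1; 0 -7/4 4 1/4; 0 0 -37/7 -29/7]

Forward elimination:
R2 <- R2 - (-3/4)*R1:  [    0  -7/4     4   1/4 ]
R3 <- R3 - (1/4)*R1:  [     0  -11/4      1  -15/4 ]
R3 <- R3 - (11/7)*R2:  [     0      0  -37/7  -29/7 ]
Row echelon form:
[ -4     3      4  |     -1 ]
[  0  -7/4      4  |    1/4 ]
[  0     0  -37/7  |  -29/7 ]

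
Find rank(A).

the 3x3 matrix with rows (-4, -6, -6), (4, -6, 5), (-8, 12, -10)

rank(A) = 2

Row reduction:
R2 <- R2 - (-1)*R1:  [   0  -12   -1 ]
R3 <- R3 - (2)*R1:  [  0  24   2 ]
R3 <- R3 - (-2)*R2:  [ 0  0  0 ]
Row echelon form:
[ -4   -6  -6 ]
[  0  -12  -1 ]
[  0    0   0 ]
Nonzero rows / pivot columns: 2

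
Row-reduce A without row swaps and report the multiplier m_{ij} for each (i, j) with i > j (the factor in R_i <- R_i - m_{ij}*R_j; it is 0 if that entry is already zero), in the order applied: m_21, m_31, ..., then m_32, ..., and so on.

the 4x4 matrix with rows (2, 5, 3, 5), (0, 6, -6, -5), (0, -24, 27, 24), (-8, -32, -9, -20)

Forward elimination:
R2: entry in column 1 is already 0 -> m_{21} = 0 (no row operation needed)
R3: entry in column 1 is already 0 -> m_{31} = 0 (no row operation needed)
R4 <- R4 - (-4)*R1:  [   0  -12    3    0 ]
R3 <- R3 - (-4)*R2:  [ 0  0  3  4 ]
R4 <- R4 - (-2)*R2:  [   0    0   -9  -10 ]
R4 <- R4 - (-3)*R3:  [ 0  0  0  2 ]
Multipliers (in order of application): m_{21} = 0, m_{31} = 0, m_{41} = -4, m_{32} = -4, m_{42} = -2, m_{43} = -3

multipliers: 0, 0, -4, -4, -2, -3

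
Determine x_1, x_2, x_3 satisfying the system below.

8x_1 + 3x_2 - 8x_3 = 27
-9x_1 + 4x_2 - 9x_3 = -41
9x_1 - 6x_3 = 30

Forward elimination on [A|b]:
R2 <- R2 - (-9/8)*R1:  [     0   59/8    -18  -85/8 ]
R3 <- R3 - (9/8)*R1:  [     0  -27/8      3   -3/8 ]
R3 <- R3 - (-27/59)*R2:  [       0        0  -309/59  -309/59 ]
Row echelon form:
[ 8     3       -8  |       27 ]
[ 0  59/8      -18  |    -85/8 ]
[ 0     0  -309/59  |  -309/59 ]
Back-substitution:
x_3 = (-309/59) / (-309/59) = 1
x_2 = (-85/8 - (-18)*(1)) / (59/8) = 1
x_1 = (27 - (3)*(1) - (-8)*(1)) / 8 = 4

(4, 1, 1)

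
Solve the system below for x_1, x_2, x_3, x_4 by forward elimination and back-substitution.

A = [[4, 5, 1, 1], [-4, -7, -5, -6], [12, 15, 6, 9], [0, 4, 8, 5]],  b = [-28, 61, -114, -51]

Forward elimination on [A|b]:
R2 <- R2 - (-1)*R1:  [  0  -2  -4  -5  33 ]
R3 <- R3 - (3)*R1:  [   0    0    3    6  -30 ]
R4 <- R4 - (-2)*R2:  [  0   0   0  -5  15 ]
Row echelon form:
[ 4   5   1   1  |  -28 ]
[ 0  -2  -4  -5  |   33 ]
[ 0   0   3   6  |  -30 ]
[ 0   0   0  -5  |   15 ]
Back-substitution:
x_4 = (15) / -5 = -3
x_3 = (-30 - (6)*(-3)) / 3 = -4
x_2 = (33 - (-4)*(-4) - (-5)*(-3)) / -2 = -1
x_1 = (-28 - (5)*(-1) - (1)*(-4) - (1)*(-3)) / 4 = -4

(-4, -1, -4, -3)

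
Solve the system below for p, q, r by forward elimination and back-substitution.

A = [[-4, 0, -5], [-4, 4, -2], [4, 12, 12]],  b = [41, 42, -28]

Forward elimination on [A|b]:
R2 <- R2 - (1)*R1:  [ 0  4  3  1 ]
R3 <- R3 - (-1)*R1:  [  0  12   7  13 ]
R3 <- R3 - (3)*R2:  [  0   0  -2  10 ]
Row echelon form:
[ -4  0  -5  |  41 ]
[  0  4   3  |   1 ]
[  0  0  -2  |  10 ]
Back-substitution:
r = (10) / -2 = -5
q = (1 - (3)*(-5)) / 4 = 4
p = (41 - (-5)*(-5)) / -4 = -4

(-4, 4, -5)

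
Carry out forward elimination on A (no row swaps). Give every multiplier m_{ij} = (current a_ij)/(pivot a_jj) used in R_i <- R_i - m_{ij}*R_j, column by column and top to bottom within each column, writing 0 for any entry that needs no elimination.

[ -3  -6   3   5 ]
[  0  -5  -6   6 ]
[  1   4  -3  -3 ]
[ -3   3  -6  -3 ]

Forward elimination:
R2: entry in column 1 is already 0 -> m_{21} = 0 (no row operation needed)
R3 <- R3 - (-1/3)*R1:  [    0     2    -2  -4/3 ]
R4 <- R4 - (1)*R1:  [  0   9  -9  -8 ]
R3 <- R3 - (-2/5)*R2:  [     0      0  -22/5  16/15 ]
R4 <- R4 - (-9/5)*R2:  [     0      0  -99/5   14/5 ]
R4 <- R4 - (9/2)*R3:  [  0   0   0  -2 ]
Multipliers (in order of application): m_{21} = 0, m_{31} = -1/3, m_{41} = 1, m_{32} = -2/5, m_{42} = -9/5, m_{43} = 9/2

multipliers: 0, -1/3, 1, -2/5, -9/5, 9/2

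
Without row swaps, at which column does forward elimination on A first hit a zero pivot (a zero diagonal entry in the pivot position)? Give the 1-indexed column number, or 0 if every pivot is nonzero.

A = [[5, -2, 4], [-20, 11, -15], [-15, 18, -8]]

Naive forward elimination:
R2 <- R2 - (-4)*R1:  [ 0  3  1 ]
R3 <- R3 - (-3)*R1:  [  0  12   4 ]
R3 <- R3 - (4)*R2:  [ 0  0  0 ]
Matrix at this point:
[ 5  -2  4 ]
[ 0   3  1 ]
[ 0   0  0 ]
Pivot entry (3,3) in the last row is zero and there are no rows below to swap with -> zero pivot in column 3 (A is singular).

first zero-pivot column = 3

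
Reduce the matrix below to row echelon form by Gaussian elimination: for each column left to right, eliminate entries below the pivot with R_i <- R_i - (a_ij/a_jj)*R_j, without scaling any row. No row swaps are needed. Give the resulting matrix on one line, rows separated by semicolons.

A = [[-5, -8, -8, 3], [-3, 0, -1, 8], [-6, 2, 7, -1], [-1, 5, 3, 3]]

Forward elimination:
R2 <- R2 - (3/5)*R1:  [    0  24/5  19/5  31/5 ]
R3 <- R3 - (6/5)*R1:  [     0   58/5   83/5  -23/5 ]
R4 <- R4 - (1/5)*R1:  [    0  33/5  23/5  12/5 ]
R3 <- R3 - (29/12)*R2:  [       0        0    89/12  -235/12 ]
R4 <- R4 - (11/8)*R2:  [     0      0   -5/8  -49/8 ]
R4 <- R4 - (-15/178)*R3:  [       0        0        0  -692/89 ]
Row echelon form:
[ -5    -8     -8        3 ]
[  0  24/5   19/5     31/5 ]
[  0     0  89/12  -235/12 ]
[  0     0      0  -692/89 ]

REF = [-5 -8 -8 3; 0 24/5 19/5 31/5; 0 0 89/12 -235/12; 0 0 0 -692/89]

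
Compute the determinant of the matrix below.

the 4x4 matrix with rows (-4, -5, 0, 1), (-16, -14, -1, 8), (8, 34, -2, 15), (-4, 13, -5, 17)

det(A) = -240

Forward elimination:
R2 <- R2 - (4)*R1:  [  0   6  -1   4 ]
R3 <- R3 - (-2)*R1:  [  0  24  -2  17 ]
R4 <- R4 - (1)*R1:  [  0  18  -5  16 ]
R3 <- R3 - (4)*R2:  [ 0  0  2  1 ]
R4 <- R4 - (3)*R2:  [  0   0  -2   4 ]
R4 <- R4 - (-1)*R3:  [ 0  0  0  5 ]
Upper-triangular form:
[ -4  -5   0  1 ]
[  0   6  -1  4 ]
[  0   0   2  1 ]
[  0   0   0  5 ]
det(A) = (-1)^0 * (-4) * (6) * (2) * (5) = -240  (0 row swaps -> sign +1)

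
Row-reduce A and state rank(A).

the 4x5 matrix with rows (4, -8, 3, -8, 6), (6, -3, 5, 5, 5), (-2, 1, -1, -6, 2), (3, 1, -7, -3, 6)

rank(A) = 4

Row reduction:
R2 <- R2 - (3/2)*R1:  [   0    9  1/2   17   -4 ]
R3 <- R3 - (-1/2)*R1:  [   0   -3  1/2  -10    5 ]
R4 <- R4 - (3/4)*R1:  [     0      7  -37/4      3    3/2 ]
R3 <- R3 - (-1/3)*R2:  [     0      0    2/3  -13/3   11/3 ]
R4 <- R4 - (7/9)*R2:  [       0        0  -347/36    -92/9    83/18 ]
R4 <- R4 - (-347/24)*R3:  [      0       0       0  -583/8   461/8 ]
Row echelon form:
[ 4  -8    3      -8      6 ]
[ 0   9  1/2      17     -4 ]
[ 0   0  2/3   -13/3   11/3 ]
[ 0   0    0  -583/8  461/8 ]
Nonzero rows / pivot columns: 4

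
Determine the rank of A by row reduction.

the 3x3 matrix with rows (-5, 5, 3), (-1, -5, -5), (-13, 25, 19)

Row reduction:
R2 <- R2 - (1/5)*R1:  [     0     -6  -28/5 ]
R3 <- R3 - (13/5)*R1:  [    0    12  56/5 ]
R3 <- R3 - (-2)*R2:  [ 0  0  0 ]
Row echelon form:
[ -5   5      3 ]
[  0  -6  -28/5 ]
[  0   0      0 ]
Nonzero rows / pivot columns: 2

rank(A) = 2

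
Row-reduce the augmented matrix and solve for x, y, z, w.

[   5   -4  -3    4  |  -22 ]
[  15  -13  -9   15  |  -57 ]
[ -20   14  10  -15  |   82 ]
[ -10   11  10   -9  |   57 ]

(-4, 3, 2, 4)

Forward elimination on [A|b]:
R2 <- R2 - (3)*R1:  [  0  -1   0   3   9 ]
R3 <- R3 - (-4)*R1:  [  0  -2  -2   1  -6 ]
R4 <- R4 - (-2)*R1:  [  0   3   4  -1  13 ]
R3 <- R3 - (2)*R2:  [   0    0   -2   -5  -24 ]
R4 <- R4 - (-3)*R2:  [  0   0   4   8  40 ]
R4 <- R4 - (-2)*R3:  [  0   0   0  -2  -8 ]
Row echelon form:
[ 5  -4  -3   4  |  -22 ]
[ 0  -1   0   3  |    9 ]
[ 0   0  -2  -5  |  -24 ]
[ 0   0   0  -2  |   -8 ]
Back-substitution:
w = (-8) / -2 = 4
z = (-24 - (-5)*(4)) / -2 = 2
y = (9 - (3)*(4)) / -1 = 3
x = (-22 - (-4)*(3) - (-3)*(2) - (4)*(4)) / 5 = -4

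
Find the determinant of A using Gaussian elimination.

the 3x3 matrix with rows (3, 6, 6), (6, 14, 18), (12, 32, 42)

det(A) = -36

Forward elimination:
R2 <- R2 - (2)*R1:  [ 0  2  6 ]
R3 <- R3 - (4)*R1:  [  0   8  18 ]
R3 <- R3 - (4)*R2:  [  0   0  -6 ]
Upper-triangular form:
[ 3  6   6 ]
[ 0  2   6 ]
[ 0  0  -6 ]
det(A) = (-1)^0 * (3) * (2) * (-6) = -36  (0 row swaps -> sign +1)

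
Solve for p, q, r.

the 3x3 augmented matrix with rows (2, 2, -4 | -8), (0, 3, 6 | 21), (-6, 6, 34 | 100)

Forward elimination on [A|b]:
R3 <- R3 - (-3)*R1:  [  0  12  22  76 ]
R3 <- R3 - (4)*R2:  [  0   0  -2  -8 ]
Row echelon form:
[ 2  2  -4  |  -8 ]
[ 0  3   6  |  21 ]
[ 0  0  -2  |  -8 ]
Back-substitution:
r = (-8) / -2 = 4
q = (21 - (6)*(4)) / 3 = -1
p = (-8 - (2)*(-1) - (-4)*(4)) / 2 = 5

(5, -1, 4)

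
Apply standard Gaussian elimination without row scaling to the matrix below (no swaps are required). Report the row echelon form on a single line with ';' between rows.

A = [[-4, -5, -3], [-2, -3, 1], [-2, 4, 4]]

Forward elimination:
R2 <- R2 - (1/2)*R1:  [    0  -1/2   5/2 ]
R3 <- R3 - (1/2)*R1:  [    0  13/2  11/2 ]
R3 <- R3 - (-13)*R2:  [  0   0  38 ]
Row echelon form:
[ -4    -5   -3 ]
[  0  -1/2  5/2 ]
[  0     0   38 ]

REF = [-4 -5 -3; 0 -1/2 5/2; 0 0 38]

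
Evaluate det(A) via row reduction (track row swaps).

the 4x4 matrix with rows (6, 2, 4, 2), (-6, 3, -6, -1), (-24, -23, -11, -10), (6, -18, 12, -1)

det(A) = -30

Forward elimination:
R2 <- R2 - (-1)*R1:  [  0   5  -2   1 ]
R3 <- R3 - (-4)*R1:  [   0  -15    5   -2 ]
R4 <- R4 - (1)*R1:  [   0  -20    8   -3 ]
R3 <- R3 - (-3)*R2:  [  0   0  -1   1 ]
R4 <- R4 - (-4)*R2:  [ 0  0  0  1 ]
Upper-triangular form:
[ 6  2   4  2 ]
[ 0  5  -2  1 ]
[ 0  0  -1  1 ]
[ 0  0   0  1 ]
det(A) = (-1)^0 * (6) * (5) * (-1) * (1) = -30  (0 row swaps -> sign +1)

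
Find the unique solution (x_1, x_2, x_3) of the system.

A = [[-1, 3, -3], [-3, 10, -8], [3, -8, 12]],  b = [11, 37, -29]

Forward elimination on [A|b]:
R2 <- R2 - (3)*R1:  [ 0  1  1  4 ]
R3 <- R3 - (-3)*R1:  [ 0  1  3  4 ]
R3 <- R3 - (1)*R2:  [ 0  0  2  0 ]
Row echelon form:
[ -1  3  -3  |  11 ]
[  0  1   1  |   4 ]
[  0  0   2  |   0 ]
Back-substitution:
x_3 = (0) / 2 = 0
x_2 = (4 - (1)*(0)) / 1 = 4
x_1 = (11 - (3)*(4) - (-3)*(0)) / -1 = 1

(1, 4, 0)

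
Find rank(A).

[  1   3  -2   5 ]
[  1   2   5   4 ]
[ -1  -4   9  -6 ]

Row reduction:
R2 <- R2 - (1)*R1:  [  0  -1   7  -1 ]
R3 <- R3 - (-1)*R1:  [  0  -1   7  -1 ]
R3 <- R3 - (1)*R2:  [ 0  0  0  0 ]
Row echelon form:
[ 1   3  -2   5 ]
[ 0  -1   7  -1 ]
[ 0   0   0   0 ]
Nonzero rows / pivot columns: 2

rank(A) = 2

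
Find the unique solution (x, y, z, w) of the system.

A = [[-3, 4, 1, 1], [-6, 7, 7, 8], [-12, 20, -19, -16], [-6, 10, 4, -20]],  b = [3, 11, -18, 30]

(-2, -1, 2, -1)

Forward elimination on [A|b]:
R2 <- R2 - (2)*R1:  [  0  -1   5   6   5 ]
R3 <- R3 - (4)*R1:  [   0    4  -23  -20  -30 ]
R4 <- R4 - (2)*R1:  [   0    2    2  -22   24 ]
R3 <- R3 - (-4)*R2:  [   0    0   -3    4  -10 ]
R4 <- R4 - (-2)*R2:  [   0    0   12  -10   34 ]
R4 <- R4 - (-4)*R3:  [  0   0   0   6  -6 ]
Row echelon form:
[ -3   4   1  1  |    3 ]
[  0  -1   5  6  |    5 ]
[  0   0  -3  4  |  -10 ]
[  0   0   0  6  |   -6 ]
Back-substitution:
w = (-6) / 6 = -1
z = (-10 - (4)*(-1)) / -3 = 2
y = (5 - (5)*(2) - (6)*(-1)) / -1 = -1
x = (3 - (4)*(-1) - (1)*(2) - (1)*(-1)) / -3 = -2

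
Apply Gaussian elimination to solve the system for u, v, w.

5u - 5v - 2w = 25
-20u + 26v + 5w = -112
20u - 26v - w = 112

(3, -2, 0)

Forward elimination on [A|b]:
R2 <- R2 - (-4)*R1:  [   0    6   -3  -12 ]
R3 <- R3 - (4)*R1:  [  0  -6   7  12 ]
R3 <- R3 - (-1)*R2:  [ 0  0  4  0 ]
Row echelon form:
[ 5  -5  -2  |   25 ]
[ 0   6  -3  |  -12 ]
[ 0   0   4  |    0 ]
Back-substitution:
w = (0) / 4 = 0
v = (-12 - (-3)*(0)) / 6 = -2
u = (25 - (-5)*(-2) - (-2)*(0)) / 5 = 3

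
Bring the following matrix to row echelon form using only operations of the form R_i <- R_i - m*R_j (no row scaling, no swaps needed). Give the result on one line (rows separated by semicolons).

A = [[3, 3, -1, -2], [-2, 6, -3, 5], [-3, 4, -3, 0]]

REF = [3 3 -1 -2; 0 8 -11/3 11/3; 0 0 -19/24 -125/24]

Forward elimination:
R2 <- R2 - (-2/3)*R1:  [     0      8  -11/3   11/3 ]
R3 <- R3 - (-1)*R1:  [  0   7  -4  -2 ]
R3 <- R3 - (7/8)*R2:  [       0        0   -19/24  -125/24 ]
Row echelon form:
[ 3  3      -1       -2 ]
[ 0  8   -11/3     11/3 ]
[ 0  0  -19/24  -125/24 ]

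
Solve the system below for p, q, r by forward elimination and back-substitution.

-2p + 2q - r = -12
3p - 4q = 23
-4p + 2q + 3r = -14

Forward elimination on [A|b]:
R2 <- R2 - (-3/2)*R1:  [    0    -1  -3/2     5 ]
R3 <- R3 - (2)*R1:  [  0  -2   5  10 ]
R3 <- R3 - (2)*R2:  [ 0  0  8  0 ]
Row echelon form:
[ -2   2    -1  |  -12 ]
[  0  -1  -3/2  |    5 ]
[  0   0     8  |    0 ]
Back-substitution:
r = (0) / 8 = 0
q = (5 - (-3/2)*(0)) / -1 = -5
p = (-12 - (2)*(-5) - (-1)*(0)) / -2 = 1

(1, -5, 0)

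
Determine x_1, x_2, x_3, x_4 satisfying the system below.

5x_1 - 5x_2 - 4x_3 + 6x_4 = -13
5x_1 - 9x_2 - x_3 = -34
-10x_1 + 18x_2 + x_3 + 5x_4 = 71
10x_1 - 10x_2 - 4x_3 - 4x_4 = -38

(-2, 3, -3, 0)

Forward elimination on [A|b]:
R2 <- R2 - (1)*R1:  [   0   -4    3   -6  -21 ]
R3 <- R3 - (-2)*R1:  [  0   8  -7  17  45 ]
R4 <- R4 - (2)*R1:  [   0    0    4  -16  -12 ]
R3 <- R3 - (-2)*R2:  [  0   0  -1   5   3 ]
R4 <- R4 - (-4)*R3:  [ 0  0  0  4  0 ]
Row echelon form:
[ 5  -5  -4   6  |  -13 ]
[ 0  -4   3  -6  |  -21 ]
[ 0   0  -1   5  |    3 ]
[ 0   0   0   4  |    0 ]
Back-substitution:
x_4 = (0) / 4 = 0
x_3 = (3 - (5)*(0)) / -1 = -3
x_2 = (-21 - (3)*(-3) - (-6)*(0)) / -4 = 3
x_1 = (-13 - (-5)*(3) - (-4)*(-3) - (6)*(0)) / 5 = -2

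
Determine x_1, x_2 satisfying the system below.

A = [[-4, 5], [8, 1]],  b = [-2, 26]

(3, 2)

Forward elimination on [A|b]:
R2 <- R2 - (-2)*R1:  [  0  11  22 ]
Row echelon form:
[ -4   5  |  -2 ]
[  0  11  |  22 ]
Back-substitution:
x_2 = (22) / 11 = 2
x_1 = (-2 - (5)*(2)) / -4 = 3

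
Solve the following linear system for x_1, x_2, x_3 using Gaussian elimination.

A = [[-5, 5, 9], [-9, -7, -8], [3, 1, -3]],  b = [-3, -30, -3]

(3, -3, 3)

Forward elimination on [A|b]:
R2 <- R2 - (9/5)*R1:  [      0     -16  -121/5  -123/5 ]
R3 <- R3 - (-3/5)*R1:  [     0      4   12/5  -24/5 ]
R3 <- R3 - (-1/4)*R2:  [       0        0   -73/20  -219/20 ]
Row echelon form:
[ -5    5       9  |       -3 ]
[  0  -16  -121/5  |   -123/5 ]
[  0    0  -73/20  |  -219/20 ]
Back-substitution:
x_3 = (-219/20) / (-73/20) = 3
x_2 = (-123/5 - (-121/5)*(3)) / -16 = -3
x_1 = (-3 - (5)*(-3) - (9)*(3)) / -5 = 3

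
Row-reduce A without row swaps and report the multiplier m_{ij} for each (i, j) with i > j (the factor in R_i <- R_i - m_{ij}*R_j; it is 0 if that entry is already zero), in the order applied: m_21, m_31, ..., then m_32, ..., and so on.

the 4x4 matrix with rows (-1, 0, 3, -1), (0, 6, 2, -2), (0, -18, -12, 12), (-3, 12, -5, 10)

Forward elimination:
R2: entry in column 1 is already 0 -> m_{21} = 0 (no row operation needed)
R3: entry in column 1 is already 0 -> m_{31} = 0 (no row operation needed)
R4 <- R4 - (3)*R1:  [   0   12  -14   13 ]
R3 <- R3 - (-3)*R2:  [  0   0  -6   6 ]
R4 <- R4 - (2)*R2:  [   0    0  -18   17 ]
R4 <- R4 - (3)*R3:  [  0   0   0  -1 ]
Multipliers (in order of application): m_{21} = 0, m_{31} = 0, m_{41} = 3, m_{32} = -3, m_{42} = 2, m_{43} = 3

multipliers: 0, 0, 3, -3, 2, 3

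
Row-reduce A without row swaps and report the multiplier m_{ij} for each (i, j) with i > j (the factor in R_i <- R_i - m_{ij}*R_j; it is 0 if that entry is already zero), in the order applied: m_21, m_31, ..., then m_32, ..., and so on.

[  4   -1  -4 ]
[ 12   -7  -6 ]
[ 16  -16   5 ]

multipliers: 3, 4, 3

Forward elimination:
R2 <- R2 - (3)*R1:  [  0  -4   6 ]
R3 <- R3 - (4)*R1:  [   0  -12   21 ]
R3 <- R3 - (3)*R2:  [ 0  0  3 ]
Multipliers (in order of application): m_{21} = 3, m_{31} = 4, m_{32} = 3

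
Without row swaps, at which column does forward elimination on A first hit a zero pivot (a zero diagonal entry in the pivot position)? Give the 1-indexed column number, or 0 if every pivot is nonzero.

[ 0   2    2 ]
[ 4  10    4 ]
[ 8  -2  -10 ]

Naive forward elimination:
Pivot entry (1,1) is zero but row 2 has 4 in column 1 -> naive elimination stops; a row interchange (e.g. R1 <-> R2) would be required here.

first zero-pivot column = 1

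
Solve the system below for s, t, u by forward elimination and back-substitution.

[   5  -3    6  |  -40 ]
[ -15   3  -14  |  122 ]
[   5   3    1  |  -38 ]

Forward elimination on [A|b]:
R2 <- R2 - (-3)*R1:  [  0  -6   4   2 ]
R3 <- R3 - (1)*R1:  [  0   6  -5   2 ]
R3 <- R3 - (-1)*R2:  [  0   0  -1   4 ]
Row echelon form:
[ 5  -3   6  |  -40 ]
[ 0  -6   4  |    2 ]
[ 0   0  -1  |    4 ]
Back-substitution:
u = (4) / -1 = -4
t = (2 - (4)*(-4)) / -6 = -3
s = (-40 - (-3)*(-3) - (6)*(-4)) / 5 = -5

(-5, -3, -4)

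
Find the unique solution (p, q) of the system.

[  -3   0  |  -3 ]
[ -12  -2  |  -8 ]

Forward elimination on [A|b]:
R2 <- R2 - (4)*R1:  [  0  -2   4 ]
Row echelon form:
[ -3   0  |  -3 ]
[  0  -2  |   4 ]
Back-substitution:
q = (4) / -2 = -2
p = (-3) / -3 = 1

(1, -2)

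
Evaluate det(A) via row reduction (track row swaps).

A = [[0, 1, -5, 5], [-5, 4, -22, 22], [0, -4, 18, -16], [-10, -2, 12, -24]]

Forward elimination:
R1 <-> R2   (pivot in column 1 was zero)
[  -5   4  -22   22 ]
[   0   1   -5    5 ]
[   0  -4   18  -16 ]
[ -10  -2   12  -24 ]
R4 <- R4 - (2)*R1:  [   0  -10   56  -68 ]
R3 <- R3 - (-4)*R2:  [  0   0  -2   4 ]
R4 <- R4 - (-10)*R2:  [   0    0    6  -18 ]
R4 <- R4 - (-3)*R3:  [  0   0   0  -6 ]
Upper-triangular form:
[ -5  4  -22  22 ]
[  0  1   -5   5 ]
[  0  0   -2   4 ]
[  0  0    0  -6 ]
det(A) = (-1)^1 * (-5) * (1) * (-2) * (-6) = 60  (1 row swap -> sign -1)

det(A) = 60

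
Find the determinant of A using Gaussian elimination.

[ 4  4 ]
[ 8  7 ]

det(A) = -4

Forward elimination:
R2 <- R2 - (2)*R1:  [  0  -1 ]
Upper-triangular form:
[ 4   4 ]
[ 0  -1 ]
det(A) = (-1)^0 * (4) * (-1) = -4  (0 row swaps -> sign +1)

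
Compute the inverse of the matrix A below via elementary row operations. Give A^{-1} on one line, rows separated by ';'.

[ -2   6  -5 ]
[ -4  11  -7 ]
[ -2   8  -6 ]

inverse = [-1 -2/5 13/10; -1 1/5 3/5; -1 2/5 1/5]

Gauss-Jordan on [A | I]:
R1 <- (1/-2)*R1:  [    1    -3   5/2  |  -1/2     0     0 ]
R2 <- R2 - (-4)*R1:  [  0  -1   3  |  -2   1   0 ]
R3 <- R3 - (-2)*R1:  [  0   2  -1  |  -1   0   1 ]
R2 <- (1/-1)*R2:  [  0   1  -3  |   2  -1   0 ]
R1 <- R1 - (-3)*R2:  [     1      0  -13/2  |   11/2     -3      0 ]
R3 <- R3 - (2)*R2:  [  0   0   5  |  -5   2   1 ]
R3 <- (1/5)*R3:  [   0    0    1  |   -1  2/5  1/5 ]
R1 <- R1 - (-13/2)*R3:  [     1      0      0  |     -1   -2/5  13/10 ]
R2 <- R2 - (-3)*R3:  [   0    1    0  |   -1  1/5  3/5 ]
Right block of [I | A^{-1}] is the inverse:
[ -1  -2/5  13/10 ]
[ -1   1/5    3/5 ]
[ -1   2/5    1/5 ]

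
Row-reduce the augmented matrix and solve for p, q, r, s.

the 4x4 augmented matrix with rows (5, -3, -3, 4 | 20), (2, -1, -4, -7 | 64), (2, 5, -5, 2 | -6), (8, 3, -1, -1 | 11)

Forward elimination on [A|b]:
R2 <- R2 - (2/5)*R1:  [     0    1/5  -14/5  -43/5     56 ]
R3 <- R3 - (2/5)*R1:  [     0   31/5  -19/5    2/5    -14 ]
R4 <- R4 - (8/5)*R1:  [     0   39/5   19/5  -37/5    -21 ]
R3 <- R3 - (31)*R2:  [     0      0     83    267  -1750 ]
R4 <- R4 - (39)*R2:  [     0      0    113    328  -2205 ]
R4 <- R4 - (113/83)*R3:  [        0         0         0  -2947/83  14735/83 ]
Row echelon form:
[ 5   -3     -3         4  |        20 ]
[ 0  1/5  -14/5     -43/5  |        56 ]
[ 0    0     83       267  |     -1750 ]
[ 0    0      0  -2947/83  |  14735/83 ]
Back-substitution:
s = (14735/83) / (-2947/83) = -5
r = (-1750 - (267)*(-5)) / 83 = -5
q = (56 - (-14/5)*(-5) - (-43/5)*(-5)) / (1/5) = -5
p = (20 - (-3)*(-5) - (-3)*(-5) - (4)*(-5)) / 5 = 2

(2, -5, -5, -5)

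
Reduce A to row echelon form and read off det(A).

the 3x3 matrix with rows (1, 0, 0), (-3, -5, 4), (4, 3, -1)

Forward elimination:
R2 <- R2 - (-3)*R1:  [  0  -5   4 ]
R3 <- R3 - (4)*R1:  [  0   3  -1 ]
R3 <- R3 - (-3/5)*R2:  [   0    0  7/5 ]
Upper-triangular form:
[ 1   0    0 ]
[ 0  -5    4 ]
[ 0   0  7/5 ]
det(A) = (-1)^0 * (1) * (-5) * (7/5) = -7  (0 row swaps -> sign +1)

det(A) = -7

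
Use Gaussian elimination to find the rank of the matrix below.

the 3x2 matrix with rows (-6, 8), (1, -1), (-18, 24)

Row reduction:
R2 <- R2 - (-1/6)*R1:  [   0  1/3 ]
R3 <- R3 - (3)*R1:  [ 0  0 ]
Row echelon form:
[ -6    8 ]
[  0  1/3 ]
[  0    0 ]
Nonzero rows / pivot columns: 2

rank(A) = 2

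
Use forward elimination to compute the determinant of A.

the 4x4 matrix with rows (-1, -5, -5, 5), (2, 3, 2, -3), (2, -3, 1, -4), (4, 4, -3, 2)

det(A) = 15

Forward elimination:
R2 <- R2 - (-2)*R1:  [  0  -7  -8   7 ]
R3 <- R3 - (-2)*R1:  [   0  -13   -9    6 ]
R4 <- R4 - (-4)*R1:  [   0  -16  -23   22 ]
R3 <- R3 - (13/7)*R2:  [    0     0  41/7    -7 ]
R4 <- R4 - (16/7)*R2:  [     0      0  -33/7      6 ]
R4 <- R4 - (-33/41)*R3:  [     0      0      0  15/41 ]
Upper-triangular form:
[ -1  -5    -5      5 ]
[  0  -7    -8      7 ]
[  0   0  41/7     -7 ]
[  0   0     0  15/41 ]
det(A) = (-1)^0 * (-1) * (-7) * (41/7) * (15/41) = 15  (0 row swaps -> sign +1)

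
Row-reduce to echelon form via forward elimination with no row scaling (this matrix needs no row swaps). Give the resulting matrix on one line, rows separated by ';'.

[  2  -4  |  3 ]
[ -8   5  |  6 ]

Forward elimination:
R2 <- R2 - (-4)*R1:  [   0  -11   18 ]
Row echelon form:
[ 2   -4  |   3 ]
[ 0  -11  |  18 ]

REF = [2 -4 3; 0 -11 18]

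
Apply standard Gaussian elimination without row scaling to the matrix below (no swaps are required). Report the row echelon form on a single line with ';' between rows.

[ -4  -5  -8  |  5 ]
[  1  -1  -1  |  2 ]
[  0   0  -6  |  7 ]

Forward elimination:
R2 <- R2 - (-1/4)*R1:  [    0  -9/4    -3  13/4 ]
Row echelon form:
[ -4    -5  -8  |     5 ]
[  0  -9/4  -3  |  13/4 ]
[  0     0  -6  |     7 ]

REF = [-4 -5 -8 5; 0 -9/4 -3 13/4; 0 0 -6 7]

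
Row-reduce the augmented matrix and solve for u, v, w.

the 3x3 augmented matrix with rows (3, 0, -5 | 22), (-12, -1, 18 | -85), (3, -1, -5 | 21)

Forward elimination on [A|b]:
R2 <- R2 - (-4)*R1:  [  0  -1  -2   3 ]
R3 <- R3 - (1)*R1:  [  0  -1   0  -1 ]
R3 <- R3 - (1)*R2:  [  0   0   2  -4 ]
Row echelon form:
[ 3   0  -5  |  22 ]
[ 0  -1  -2  |   3 ]
[ 0   0   2  |  -4 ]
Back-substitution:
w = (-4) / 2 = -2
v = (3 - (-2)*(-2)) / -1 = 1
u = (22 - (-5)*(-2)) / 3 = 4

(4, 1, -2)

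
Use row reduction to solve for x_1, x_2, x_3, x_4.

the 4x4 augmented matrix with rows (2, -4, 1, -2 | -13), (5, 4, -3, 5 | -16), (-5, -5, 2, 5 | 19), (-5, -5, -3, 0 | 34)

Forward elimination on [A|b]:
R2 <- R2 - (5/2)*R1:  [     0     14  -11/2     10   33/2 ]
R3 <- R3 - (-5/2)*R1:  [     0    -15    9/2      0  -27/2 ]
R4 <- R4 - (-5/2)*R1:  [    0   -15  -1/2    -5   3/2 ]
R3 <- R3 - (-15/14)*R2:  [      0       0  -39/28    75/7  117/28 ]
R4 <- R4 - (-15/14)*R2:  [       0        0  -179/28     40/7   537/28 ]
R4 <- R4 - (179/39)*R3:  [       0        0        0  -565/13        0 ]
Row echelon form:
[ 2  -4       1       -2  |     -13 ]
[ 0  14   -11/2       10  |    33/2 ]
[ 0   0  -39/28     75/7  |  117/28 ]
[ 0   0       0  -565/13  |       0 ]
Back-substitution:
x_4 = (0) / (-565/13) = 0
x_3 = (117/28 - (75/7)*(0)) / (-39/28) = -3
x_2 = (33/2 - (-11/2)*(-3) - (10)*(0)) / 14 = 0
x_1 = (-13 - (-4)*(0) - (1)*(-3) - (-2)*(0)) / 2 = -5

(-5, 0, -3, 0)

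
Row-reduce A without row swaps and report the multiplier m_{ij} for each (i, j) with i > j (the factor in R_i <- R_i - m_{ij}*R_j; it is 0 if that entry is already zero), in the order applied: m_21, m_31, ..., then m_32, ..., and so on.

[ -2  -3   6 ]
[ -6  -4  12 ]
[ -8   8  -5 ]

multipliers: 3, 4, 4

Forward elimination:
R2 <- R2 - (3)*R1:  [  0   5  -6 ]
R3 <- R3 - (4)*R1:  [   0   20  -29 ]
R3 <- R3 - (4)*R2:  [  0   0  -5 ]
Multipliers (in order of application): m_{21} = 3, m_{31} = 4, m_{32} = 4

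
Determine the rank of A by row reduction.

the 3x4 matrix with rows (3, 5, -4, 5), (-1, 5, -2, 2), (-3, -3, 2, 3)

rank(A) = 3

Row reduction:
R2 <- R2 - (-1/3)*R1:  [     0   20/3  -10/3   11/3 ]
R3 <- R3 - (-1)*R1:  [  0   2  -2   8 ]
R3 <- R3 - (3/10)*R2:  [     0      0     -1  69/10 ]
Row echelon form:
[ 3     5     -4      5 ]
[ 0  20/3  -10/3   11/3 ]
[ 0     0     -1  69/10 ]
Nonzero rows / pivot columns: 3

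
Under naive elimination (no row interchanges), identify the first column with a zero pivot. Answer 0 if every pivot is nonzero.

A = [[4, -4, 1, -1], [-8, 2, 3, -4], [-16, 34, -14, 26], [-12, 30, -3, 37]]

Naive forward elimination:
R2 <- R2 - (-2)*R1:  [  0  -6   5  -6 ]
R3 <- R3 - (-4)*R1:  [   0   18  -10   22 ]
R4 <- R4 - (-3)*R1:  [  0  18   0  34 ]
R3 <- R3 - (-3)*R2:  [ 0  0  5  4 ]
R4 <- R4 - (-3)*R2:  [  0   0  15  16 ]
R4 <- R4 - (3)*R3:  [ 0  0  0  4 ]
All pivots nonzero; naive elimination completes without hitting a zero pivot.

first zero-pivot column = 0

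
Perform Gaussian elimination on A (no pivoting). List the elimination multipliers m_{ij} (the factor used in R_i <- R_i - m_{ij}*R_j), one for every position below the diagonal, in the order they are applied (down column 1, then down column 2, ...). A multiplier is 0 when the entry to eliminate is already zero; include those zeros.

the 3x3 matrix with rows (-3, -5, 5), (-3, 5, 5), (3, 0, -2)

multipliers: 1, -1, -1/2

Forward elimination:
R2 <- R2 - (1)*R1:  [  0  10   0 ]
R3 <- R3 - (-1)*R1:  [  0  -5   3 ]
R3 <- R3 - (-1/2)*R2:  [ 0  0  3 ]
Multipliers (in order of application): m_{21} = 1, m_{31} = -1, m_{32} = -1/2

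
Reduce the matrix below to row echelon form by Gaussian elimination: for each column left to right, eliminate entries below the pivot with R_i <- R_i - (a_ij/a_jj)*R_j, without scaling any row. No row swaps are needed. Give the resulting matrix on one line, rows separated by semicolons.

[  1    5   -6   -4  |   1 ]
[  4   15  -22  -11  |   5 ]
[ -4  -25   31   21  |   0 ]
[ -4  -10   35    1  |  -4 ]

Forward elimination:
R2 <- R2 - (4)*R1:  [  0  -5   2   5   1 ]
R3 <- R3 - (-4)*R1:  [  0  -5   7   5   4 ]
R4 <- R4 - (-4)*R1:  [   0   10   11  -15    0 ]
R3 <- R3 - (1)*R2:  [ 0  0  5  0  3 ]
R4 <- R4 - (-2)*R2:  [  0   0  15  -5   2 ]
R4 <- R4 - (3)*R3:  [  0   0   0  -5  -7 ]
Row echelon form:
[ 1   5  -6  -4  |   1 ]
[ 0  -5   2   5  |   1 ]
[ 0   0   5   0  |   3 ]
[ 0   0   0  -5  |  -7 ]

REF = [1 5 -6 -4 1; 0 -5 2 5 1; 0 0 5 0 3; 0 0 0 -5 -7]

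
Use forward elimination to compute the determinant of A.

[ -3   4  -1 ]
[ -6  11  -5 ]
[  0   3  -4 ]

det(A) = 9

Forward elimination:
R2 <- R2 - (2)*R1:  [  0   3  -3 ]
R3 <- R3 - (1)*R2:  [  0   0  -1 ]
Upper-triangular form:
[ -3  4  -1 ]
[  0  3  -3 ]
[  0  0  -1 ]
det(A) = (-1)^0 * (-3) * (3) * (-1) = 9  (0 row swaps -> sign +1)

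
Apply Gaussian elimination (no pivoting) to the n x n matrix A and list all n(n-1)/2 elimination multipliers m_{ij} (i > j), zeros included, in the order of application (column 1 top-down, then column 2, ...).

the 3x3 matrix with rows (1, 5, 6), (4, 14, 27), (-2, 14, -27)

Forward elimination:
R2 <- R2 - (4)*R1:  [  0  -6   3 ]
R3 <- R3 - (-2)*R1:  [   0   24  -15 ]
R3 <- R3 - (-4)*R2:  [  0   0  -3 ]
Multipliers (in order of application): m_{21} = 4, m_{31} = -2, m_{32} = -4

multipliers: 4, -2, -4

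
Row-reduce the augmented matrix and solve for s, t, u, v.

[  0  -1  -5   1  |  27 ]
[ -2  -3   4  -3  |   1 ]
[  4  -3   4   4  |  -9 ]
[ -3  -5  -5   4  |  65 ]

(-4, -5, -4, 2)

Forward elimination on [A|b]:
R1 <-> R2   (pivot in column 1 was zero)
[ -2  -3   4  -3   1 ]
[  0  -1  -5   1  27 ]
[  4  -3   4   4  -9 ]
[ -3  -5  -5   4  65 ]
R3 <- R3 - (-2)*R1:  [  0  -9  12  -2  -7 ]
R4 <- R4 - (3/2)*R1:  [     0   -1/2    -11   17/2  127/2 ]
R3 <- R3 - (9)*R2:  [    0     0    57   -11  -250 ]
R4 <- R4 - (1/2)*R2:  [     0      0  -17/2      8     50 ]
R4 <- R4 - (-17/114)*R3:  [       0        0        0  725/114   725/57 ]
Row echelon form:
[ -2  -3   4       -3  |       1 ]
[  0  -1  -5        1  |      27 ]
[  0   0  57      -11  |    -250 ]
[  0   0   0  725/114  |  725/57 ]
Back-substitution:
v = (725/57) / (725/114) = 2
u = (-250 - (-11)*(2)) / 57 = -4
t = (27 - (-5)*(-4) - (1)*(2)) / -1 = -5
s = (1 - (-3)*(-5) - (4)*(-4) - (-3)*(2)) / -2 = -4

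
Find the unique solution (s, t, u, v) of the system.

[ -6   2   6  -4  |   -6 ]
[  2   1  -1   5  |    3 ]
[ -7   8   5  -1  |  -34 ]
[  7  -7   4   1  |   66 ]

(3, -4, 4, 1)

Forward elimination on [A|b]:
R2 <- R2 - (-1/3)*R1:  [    0   5/3     1  11/3     1 ]
R3 <- R3 - (7/6)*R1:  [    0  17/3    -2  11/3   -27 ]
R4 <- R4 - (-7/6)*R1:  [     0  -14/3     11  -11/3     59 ]
R3 <- R3 - (17/5)*R2:  [      0       0   -27/5   -44/5  -152/5 ]
R4 <- R4 - (-14/5)*R2:  [     0      0   69/5   33/5  309/5 ]
R4 <- R4 - (-23/9)*R3:  [      0       0       0  -143/9  -143/9 ]
Row echelon form:
[ -6    2      6      -4  |      -6 ]
[  0  5/3      1    11/3  |       1 ]
[  0    0  -27/5   -44/5  |  -152/5 ]
[  0    0      0  -143/9  |  -143/9 ]
Back-substitution:
v = (-143/9) / (-143/9) = 1
u = (-152/5 - (-44/5)*(1)) / (-27/5) = 4
t = (1 - (1)*(4) - (11/3)*(1)) / (5/3) = -4
s = (-6 - (2)*(-4) - (6)*(4) - (-4)*(1)) / -6 = 3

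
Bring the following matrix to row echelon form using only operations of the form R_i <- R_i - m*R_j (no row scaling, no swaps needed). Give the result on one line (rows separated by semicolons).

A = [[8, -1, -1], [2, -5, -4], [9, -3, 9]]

REF = [8 -1 -1; 0 -19/4 -15/4; 0 0 441/38]

Forward elimination:
R2 <- R2 - (1/4)*R1:  [     0  -19/4  -15/4 ]
R3 <- R3 - (9/8)*R1:  [     0  -15/8   81/8 ]
R3 <- R3 - (15/38)*R2:  [      0       0  441/38 ]
Row echelon form:
[ 8     -1      -1 ]
[ 0  -19/4   -15/4 ]
[ 0      0  441/38 ]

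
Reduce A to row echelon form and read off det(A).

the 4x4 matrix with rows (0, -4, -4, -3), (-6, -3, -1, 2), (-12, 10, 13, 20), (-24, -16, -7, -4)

Forward elimination:
R1 <-> R2   (pivot in column 1 was zero)
[  -6   -3  -1   2 ]
[   0   -4  -4  -3 ]
[ -12   10  13  20 ]
[ -24  -16  -7  -4 ]
R3 <- R3 - (2)*R1:  [  0  16  15  16 ]
R4 <- R4 - (4)*R1:  [   0   -4   -3  -12 ]
R3 <- R3 - (-4)*R2:  [  0   0  -1   4 ]
R4 <- R4 - (1)*R2:  [  0   0   1  -9 ]
R4 <- R4 - (-1)*R3:  [  0   0   0  -5 ]
Upper-triangular form:
[ -6  -3  -1   2 ]
[  0  -4  -4  -3 ]
[  0   0  -1   4 ]
[  0   0   0  -5 ]
det(A) = (-1)^1 * (-6) * (-4) * (-1) * (-5) = -120  (1 row swap -> sign -1)

det(A) = -120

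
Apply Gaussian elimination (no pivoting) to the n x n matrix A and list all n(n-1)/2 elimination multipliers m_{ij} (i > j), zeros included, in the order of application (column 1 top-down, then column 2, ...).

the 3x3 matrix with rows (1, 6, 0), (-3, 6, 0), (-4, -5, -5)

Forward elimination:
R2 <- R2 - (-3)*R1:  [  0  24   0 ]
R3 <- R3 - (-4)*R1:  [  0  19  -5 ]
R3 <- R3 - (19/24)*R2:  [  0   0  -5 ]
Multipliers (in order of application): m_{21} = -3, m_{31} = -4, m_{32} = 19/24

multipliers: -3, -4, 19/24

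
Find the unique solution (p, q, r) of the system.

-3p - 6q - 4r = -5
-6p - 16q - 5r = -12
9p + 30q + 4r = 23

(-5, 2, 2)

Forward elimination on [A|b]:
R2 <- R2 - (2)*R1:  [  0  -4   3  -2 ]
R3 <- R3 - (-3)*R1:  [  0  12  -8   8 ]
R3 <- R3 - (-3)*R2:  [ 0  0  1  2 ]
Row echelon form:
[ -3  -6  -4  |  -5 ]
[  0  -4   3  |  -2 ]
[  0   0   1  |   2 ]
Back-substitution:
r = (2) / 1 = 2
q = (-2 - (3)*(2)) / -4 = 2
p = (-5 - (-6)*(2) - (-4)*(2)) / -3 = -5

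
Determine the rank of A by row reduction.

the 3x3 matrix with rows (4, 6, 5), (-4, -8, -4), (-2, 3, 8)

rank(A) = 3

Row reduction:
R2 <- R2 - (-1)*R1:  [  0  -2   1 ]
R3 <- R3 - (-1/2)*R1:  [    0     6  21/2 ]
R3 <- R3 - (-3)*R2:  [    0     0  27/2 ]
Row echelon form:
[ 4   6     5 ]
[ 0  -2     1 ]
[ 0   0  27/2 ]
Nonzero rows / pivot columns: 3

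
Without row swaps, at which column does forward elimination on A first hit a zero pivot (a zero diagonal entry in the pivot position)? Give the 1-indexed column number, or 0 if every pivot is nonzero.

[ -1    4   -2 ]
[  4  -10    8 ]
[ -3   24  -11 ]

first zero-pivot column = 0

Naive forward elimination:
R2 <- R2 - (-4)*R1:  [ 0  6  0 ]
R3 <- R3 - (3)*R1:  [  0  12  -5 ]
R3 <- R3 - (2)*R2:  [  0   0  -5 ]
All pivots nonzero; naive elimination completes without hitting a zero pivot.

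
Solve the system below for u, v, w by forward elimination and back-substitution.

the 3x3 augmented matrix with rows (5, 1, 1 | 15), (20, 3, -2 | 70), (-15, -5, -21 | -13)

Forward elimination on [A|b]:
R2 <- R2 - (4)*R1:  [  0  -1  -6  10 ]
R3 <- R3 - (-3)*R1:  [   0   -2  -18   32 ]
R3 <- R3 - (2)*R2:  [  0   0  -6  12 ]
Row echelon form:
[ 5   1   1  |  15 ]
[ 0  -1  -6  |  10 ]
[ 0   0  -6  |  12 ]
Back-substitution:
w = (12) / -6 = -2
v = (10 - (-6)*(-2)) / -1 = 2
u = (15 - (1)*(2) - (1)*(-2)) / 5 = 3

(3, 2, -2)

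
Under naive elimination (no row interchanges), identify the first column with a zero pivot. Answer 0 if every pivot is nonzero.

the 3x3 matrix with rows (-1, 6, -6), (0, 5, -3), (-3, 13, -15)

first zero-pivot column = 3

Naive forward elimination:
R3 <- R3 - (3)*R1:  [  0  -5   3 ]
R3 <- R3 - (-1)*R2:  [ 0  0  0 ]
Matrix at this point:
[ -1  6  -6 ]
[  0  5  -3 ]
[  0  0   0 ]
Pivot entry (3,3) in the last row is zero and there are no rows below to swap with -> zero pivot in column 3 (A is singular).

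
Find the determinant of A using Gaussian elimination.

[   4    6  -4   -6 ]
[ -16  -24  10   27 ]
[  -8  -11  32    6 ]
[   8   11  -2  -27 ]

Forward elimination:
R2 <- R2 - (-4)*R1:  [  0   0  -6   3 ]
R3 <- R3 - (-2)*R1:  [  0   1  24  -6 ]
R4 <- R4 - (2)*R1:  [   0   -1    6  -15 ]
R2 <-> R3   (pivot in column 2 was zero)
[ 4   6  -4   -6 ]
[ 0   1  24   -6 ]
[ 0   0  -6    3 ]
[ 0  -1   6  -15 ]
R4 <- R4 - (-1)*R2:  [   0    0   30  -21 ]
R4 <- R4 - (-5)*R3:  [  0   0   0  -6 ]
Upper-triangular form:
[ 4  6  -4  -6 ]
[ 0  1  24  -6 ]
[ 0  0  -6   3 ]
[ 0  0   0  -6 ]
det(A) = (-1)^1 * (4) * (1) * (-6) * (-6) = -144  (1 row swap -> sign -1)

det(A) = -144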